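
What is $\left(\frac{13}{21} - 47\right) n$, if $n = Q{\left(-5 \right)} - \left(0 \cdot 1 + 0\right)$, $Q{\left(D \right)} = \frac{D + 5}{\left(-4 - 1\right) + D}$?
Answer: $0$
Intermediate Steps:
$Q{\left(D \right)} = \frac{5 + D}{-5 + D}$
$n = 0$ ($n = \frac{5 - 5}{-5 - 5} - \left(0 \cdot 1 + 0\right) = \frac{1}{-10} \cdot 0 - \left(0 + 0\right) = \left(- \frac{1}{10}\right) 0 - 0 = 0 + 0 = 0$)
$\left(\frac{13}{21} - 47\right) n = \left(\frac{13}{21} - 47\right) 0 = \left(- \frac{974}{21}\right) 0 = 0$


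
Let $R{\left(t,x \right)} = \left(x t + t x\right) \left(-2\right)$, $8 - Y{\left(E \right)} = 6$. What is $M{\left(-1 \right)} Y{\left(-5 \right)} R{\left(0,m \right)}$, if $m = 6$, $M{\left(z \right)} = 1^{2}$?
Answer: $0$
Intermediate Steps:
$M{\left(z \right)} = 1$
$Y{\left(E \right)} = 2$ ($Y{\left(E \right)} = 8 - 6 = 2$)
$R{\left(t,x \right)} = - 4 t x$ ($R{\left(t,x \right)} = \left(t x + t x\right) \left(-2\right) = 2 t x \left(-2\right) = - 4 t x$)
$M{\left(-1 \right)} Y{\left(-5 \right)} R{\left(0,m \right)} = 1 \cdot 2 \left(\left(-4\right) 0 \cdot 6\right) = 2 \cdot 0 = 0$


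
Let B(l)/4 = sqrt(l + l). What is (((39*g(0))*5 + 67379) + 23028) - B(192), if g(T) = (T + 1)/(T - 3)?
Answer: 90342 - 32*sqrt(6) ≈ 90264.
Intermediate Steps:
g(T) = (1 + T)/(-3 + T)
B(l) = 4*sqrt(2)*sqrt(l) (B(l) = 4*sqrt(l + l) = 4*sqrt(2*l) = 4*(sqrt(2)*sqrt(l)) = 4*sqrt(2)*sqrt(l))
(((39*g(0))*5 + 67379) + 23028) - B(192) = (((39*((1 + 0)/(-3 + 0)))*5 + 67379) + 23028) - 4*sqrt(2)*sqrt(192) = (((39*(1/(-3)))*5 + 67379) + 23028) - 4*sqrt(2)*8*sqrt(3) = (((39*(-1/3*1))*5 + 67379) + 23028) - 32*sqrt(6) = (((39*(-1/3))*5 + 67379) + 23028) - 32*sqrt(6) = ((-13*5 + 67379) + 23028) - 32*sqrt(6) = ((-65 + 67379) + 23028) - 32*sqrt(6) = (67314 + 23028) - 32*sqrt(6) = 90342 - 32*sqrt(6)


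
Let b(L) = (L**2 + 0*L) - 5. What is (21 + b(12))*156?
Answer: 24960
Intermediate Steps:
b(L) = -5 + L**2 (b(L) = (L**2 + 0) - 5 = L**2 - 5 = -5 + L**2)
(21 + b(12))*156 = (21 + (-5 + 12**2))*156 = (21 + (-5 + 144))*156 = (21 + 139)*156 = 160*156 = 24960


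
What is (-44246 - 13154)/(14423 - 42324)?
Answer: 57400/27901 ≈ 2.0573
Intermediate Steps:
(-44246 - 13154)/(14423 - 42324) = -57400/(-27901) = -57400*(-1/27901) = 57400/27901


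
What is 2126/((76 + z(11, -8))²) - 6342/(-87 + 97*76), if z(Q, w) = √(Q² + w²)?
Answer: -105922928592/227723862085 - 323152*√185/31259281 ≈ -0.60575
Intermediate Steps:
2126/((76 + z(11, -8))²) - 6342/(-87 + 97*76) = 2126/((76 + √(11² + (-8)²))²) - 6342/(-87 + 97*76) = 2126/((76 + √(121 + 64))²) - 6342/(-87 + 7372) = 2126/((76 + √185)²) - 6342/7285 = 2126/(76 + √185)² - 6342*1/7285 = 2126/(76 + √185)² - 6342/7285 = -6342/7285 + 2126/(76 + √185)²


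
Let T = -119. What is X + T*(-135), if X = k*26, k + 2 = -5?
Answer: 15883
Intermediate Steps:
k = -7 (k = -2 - 5 = -7)
X = -182 (X = -7*26 = -182)
X + T*(-135) = -182 - 119*(-135) = -182 + 16065 = 15883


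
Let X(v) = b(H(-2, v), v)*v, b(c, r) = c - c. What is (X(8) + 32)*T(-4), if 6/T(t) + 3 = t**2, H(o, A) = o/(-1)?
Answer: 192/13 ≈ 14.769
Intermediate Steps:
H(o, A) = -o (H(o, A) = o*(-1) = -o)
T(t) = 6/(-3 + t**2)
b(c, r) = 0
X(v) = 0 (X(v) = 0*v = 0)
(X(8) + 32)*T(-4) = (0 + 32)*(6/(-3 + (-4)**2)) = 32*(6/(-3 + 16)) = 32*(6/13) = 192/13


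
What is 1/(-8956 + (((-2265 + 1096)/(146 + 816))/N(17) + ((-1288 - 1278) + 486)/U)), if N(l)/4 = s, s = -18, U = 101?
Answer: -6995664/62797117835 ≈ -0.00011140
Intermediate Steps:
N(l) = -72 (N(l) = 4*(-18) = -72)
1/(-8956 + (((-2265 + 1096)/(146 + 816))/N(17) + ((-1288 - 1278) + 486)/U)) = 1/(-8956 + (((-2265 + 1096)/(146 + 816))/(-72) + ((-1288 - 1278) + 486)/101)) = 1/(-8956 + (-1169/962*(-1/72) + (-2566 + 486)*(1/101))) = 1/(-8956 + (-1169*1/962*(-1/72) - 2080*1/101)) = 1/(-8956 + (-1169/962*(-1/72) - 2080/101)) = 1/(-8956 + (1169/69264 - 2080/101)) = 1/(-8956 - 143951051/6995664) = 1/(-62797117835/6995664) = -6995664/62797117835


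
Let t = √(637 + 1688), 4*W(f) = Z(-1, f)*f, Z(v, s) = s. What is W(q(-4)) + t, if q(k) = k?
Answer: 4 + 5*√93 ≈ 52.218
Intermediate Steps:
W(f) = f²/4 (W(f) = (f*f)/4 = f²/4)
t = 5*√93 (t = √2325 = 5*√93 ≈ 48.218)
W(q(-4)) + t = (¼)*(-4)² + 5*√93 = (¼)*16 + 5*√93 = 4 + 5*√93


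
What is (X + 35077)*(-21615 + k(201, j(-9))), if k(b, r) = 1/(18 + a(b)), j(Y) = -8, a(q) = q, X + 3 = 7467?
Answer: -201375651044/219 ≈ -9.1952e+8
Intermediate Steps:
X = 7464 (X = -3 + 7467 = 7464)
k(b, r) = 1/(18 + b)
(X + 35077)*(-21615 + k(201, j(-9))) = (7464 + 35077)*(-21615 + 1/(18 + 201)) = 42541*(-21615 + 1/219) = 42541*(-4733684/219) = -201375651044/219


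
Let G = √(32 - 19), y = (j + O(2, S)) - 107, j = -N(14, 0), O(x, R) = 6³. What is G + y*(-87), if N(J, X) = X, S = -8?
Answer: -9483 + √13 ≈ -9479.4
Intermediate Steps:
O(x, R) = 216
j = 0 (j = -1*0 = 0)
y = 109 (y = (0 + 216) - 107 = 216 - 107 = 109)
G = √13 ≈ 3.6056
G + y*(-87) = √13 + 109*(-87) = √13 - 9483 = -9483 + √13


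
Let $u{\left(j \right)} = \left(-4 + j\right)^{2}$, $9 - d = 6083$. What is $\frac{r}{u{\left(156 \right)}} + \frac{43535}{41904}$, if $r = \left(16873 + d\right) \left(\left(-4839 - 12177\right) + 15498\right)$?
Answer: $- \frac{21435046709}{30254688} \approx -708.49$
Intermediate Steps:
$d = -6074$ ($d = 9 - 6083 = -6074$)
$r = -16392882$ ($r = \left(16873 - 6074\right) \left(\left(-4839 - 12177\right) + 15498\right) = 10799 \left(-17016 + 15498\right) = 10799 \left(-1518\right) = -16392882$)
$\frac{r}{u{\left(156 \right)}} + \frac{43535}{41904} = - \frac{16392882}{\left(-4 + 156\right)^{2}} + \frac{43535}{41904} = - \frac{16392882}{152^{2}} + 43535 \cdot \frac{1}{41904} = - \frac{16392882}{23104} + \frac{43535}{41904} = \left(-16392882\right) \frac{1}{23104} + \frac{43535}{41904} = - \frac{8196441}{11552} + \frac{43535}{41904} = - \frac{21435046709}{30254688}$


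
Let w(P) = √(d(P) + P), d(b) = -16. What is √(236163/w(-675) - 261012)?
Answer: √(-124628270772 - 163188633*I*√691)/691 ≈ 8.7912 - 510.97*I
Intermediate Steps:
w(P) = √(-16 + P)
√(236163/w(-675) - 261012) = √(236163/(√(-16 - 675)) - 261012) = √(236163/(√(-691)) - 261012) = √(236163/((I*√691)) - 261012) = √(236163*(-I*√691/691) - 261012) = √(-236163*I*√691/691 - 261012) = √(-261012 - 236163*I*√691/691)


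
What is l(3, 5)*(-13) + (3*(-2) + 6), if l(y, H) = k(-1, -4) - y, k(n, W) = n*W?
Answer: -13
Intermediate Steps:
k(n, W) = W*n
l(y, H) = 4 - y (l(y, H) = -4*(-1) - y = 4 - y)
l(3, 5)*(-13) + (3*(-2) + 6) = (4 - 1*3)*(-13) + (3*(-2) + 6) = (4 - 3)*(-13) + (-6 + 6) = 1*(-13) + 0 = -13 + 0 = -13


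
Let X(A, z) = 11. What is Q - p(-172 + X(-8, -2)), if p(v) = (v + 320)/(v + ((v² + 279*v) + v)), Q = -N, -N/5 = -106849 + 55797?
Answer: -1643874347/6440 ≈ -2.5526e+5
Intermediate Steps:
N = 255260 (N = -5*(-106849 + 55797) = -5*(-51052) = 255260)
Q = -255260 (Q = -1*255260 = -255260)
p(v) = (320 + v)/(v² + 281*v) (p(v) = (320 + v)/(v + (v² + 280*v)) = (320 + v)/(v² + 281*v))
Q - p(-172 + X(-8, -2)) = -255260 - (320 + (-172 + 11))/((-172 + 11)*(281 + (-172 + 11))) = -255260 - (320 - 161)/((-161)*(281 - 161)) = -255260 - (-1)*159/(161*120) = -255260 - 1*(-53/6440) = -255260 + 53/6440 = -1643874347/6440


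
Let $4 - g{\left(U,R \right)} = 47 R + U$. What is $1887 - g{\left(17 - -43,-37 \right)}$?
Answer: $204$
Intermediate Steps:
$g{\left(U,R \right)} = 4 - U - 47 R$ ($g{\left(U,R \right)} = 4 - \left(47 R + U\right) = 4 - \left(U + 47 R\right) = 4 - U - 47 R$)
$1887 - g{\left(17 - -43,-37 \right)} = 1887 - \left(4 - \left(17 - -43\right) - -1739\right) = 1887 - \left(4 - \left(17 + 43\right) + 1739\right) = 1887 - \left(4 - 60 + 1739\right) = 1887 - 1683 = 204$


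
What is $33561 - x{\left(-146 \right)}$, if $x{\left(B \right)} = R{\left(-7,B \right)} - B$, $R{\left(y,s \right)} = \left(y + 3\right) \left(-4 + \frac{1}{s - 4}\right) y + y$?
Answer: $\frac{2515064}{75} \approx 33534.0$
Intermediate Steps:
$R{\left(y,s \right)} = y + y \left(-4 + \frac{1}{-4 + s}\right) \left(3 + y\right)$ ($R{\left(y,s \right)} = \left(3 + y\right) \left(-4 + \frac{1}{-4 + s}\right) y + y = \left(-4 + \frac{1}{-4 + s}\right) \left(3 + y\right) y + y = y \left(-4 + \frac{1}{-4 + s}\right) \left(3 + y\right) + y = y + y \left(-4 + \frac{1}{-4 + s}\right) \left(3 + y\right)$)
$x{\left(B \right)} = - B - \frac{7 \left(-72 + 17 B\right)}{-4 + B}$ ($x{\left(B \right)} = - \frac{7 \left(47 - 11 B + 17 \left(-7\right) - 4 B \left(-7\right)\right)}{-4 + B} - B = - \frac{7 \left(47 - 11 B - 119 + 28 B\right)}{-4 + B} - B = - \frac{7 \left(-72 + 17 B\right)}{-4 + B} - B = - B - \frac{7 \left(-72 + 17 B\right)}{-4 + B}$)
$33561 - x{\left(-146 \right)} = 33561 - \frac{504 - \left(-146\right)^{2} - -16790}{-4 - 146} = 33561 - \frac{504 - 21316 + 16790}{-150} = 33561 - - \frac{504 - 21316 + 16790}{150} = 33561 - \left(- \frac{1}{150}\right) \left(-4022\right) = 33561 - \frac{2011}{75} = \frac{2515064}{75}$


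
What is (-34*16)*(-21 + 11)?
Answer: 5440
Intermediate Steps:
(-34*16)*(-21 + 11) = -544*(-10) = 5440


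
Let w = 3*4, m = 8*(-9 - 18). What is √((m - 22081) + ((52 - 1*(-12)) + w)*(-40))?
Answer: I*√25337 ≈ 159.18*I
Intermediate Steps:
m = -216 (m = 8*(-27) = -216)
w = 12
√((m - 22081) + ((52 - 1*(-12)) + w)*(-40)) = √((-216 - 22081) + ((52 - 1*(-12)) + 12)*(-40)) = √(-22297 + ((52 + 12) + 12)*(-40)) = √(-22297 + (64 + 12)*(-40)) = √(-22297 + 76*(-40)) = √(-22297 - 3040) = √(-25337) = I*√25337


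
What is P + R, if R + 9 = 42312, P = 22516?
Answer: 64819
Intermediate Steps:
R = 42303 (R = -9 + 42312 = 42303)
P + R = 22516 + 42303 = 64819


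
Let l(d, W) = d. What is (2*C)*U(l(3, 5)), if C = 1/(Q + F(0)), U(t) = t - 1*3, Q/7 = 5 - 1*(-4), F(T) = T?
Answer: 0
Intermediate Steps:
Q = 63 (Q = 7*(5 - 1*(-4)) = 7*(5 + 4) = 7*9 = 63)
U(t) = -3 + t (U(t) = t - 3 = -3 + t)
C = 1/63 (C = 1/(63 + 0) = 1/63 ≈ 0.015873)
(2*C)*U(l(3, 5)) = (2*(1/63))*(-3 + 3) = (2/63)*0 = 0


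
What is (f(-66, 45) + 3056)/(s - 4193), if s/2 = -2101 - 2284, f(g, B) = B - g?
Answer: -3167/12963 ≈ -0.24431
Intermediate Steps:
s = -8770 (s = 2*(-2101 - 2284) = 2*(-4385) = -8770)
(f(-66, 45) + 3056)/(s - 4193) = ((45 - 1*(-66)) + 3056)/(-8770 - 4193) = ((45 + 66) + 3056)/(-12963) = (111 + 3056)*(-1/12963) = 3167*(-1/12963) = -3167/12963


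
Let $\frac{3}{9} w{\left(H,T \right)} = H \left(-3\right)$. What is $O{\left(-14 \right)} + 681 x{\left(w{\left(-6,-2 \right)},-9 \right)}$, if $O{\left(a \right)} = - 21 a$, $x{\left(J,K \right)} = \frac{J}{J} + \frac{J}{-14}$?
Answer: $- \frac{11562}{7} \approx -1651.7$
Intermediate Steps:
$w{\left(H,T \right)} = - 9 H$ ($w{\left(H,T \right)} = 3 H \left(-3\right) = 3 \left(- 3 H\right) = - 9 H$)
$x{\left(J,K \right)} = 1 - \frac{J}{14}$ ($x{\left(J,K \right)} = 1 + J \left(- \frac{1}{14}\right) = 1 - \frac{J}{14}$)
$O{\left(-14 \right)} + 681 x{\left(w{\left(-6,-2 \right)},-9 \right)} = \left(-21\right) \left(-14\right) + 681 \left(1 - \frac{\left(-9\right) \left(-6\right)}{14}\right) = 294 + 681 \left(1 - \frac{27}{7}\right) = 294 + 681 \left(- \frac{20}{7}\right) = 294 - \frac{13620}{7} = - \frac{11562}{7}$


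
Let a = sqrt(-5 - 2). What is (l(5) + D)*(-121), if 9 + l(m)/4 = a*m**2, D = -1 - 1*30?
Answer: 8107 - 12100*I*sqrt(7) ≈ 8107.0 - 32014.0*I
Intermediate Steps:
D = -31 (D = -1 - 30 = -31)
a = I*sqrt(7) (a = sqrt(-7) = I*sqrt(7) ≈ 2.6458*I)
l(m) = -36 + 4*I*sqrt(7)*m**2 (l(m) = -36 + 4*((I*sqrt(7))*m**2) = -36 + 4*(I*sqrt(7)*m**2) = -36 + 4*I*sqrt(7)*m**2)
(l(5) + D)*(-121) = ((-36 + 4*I*sqrt(7)*5**2) - 31)*(-121) = ((-36 + 4*I*sqrt(7)*25) - 31)*(-121) = ((-36 + 100*I*sqrt(7)) - 31)*(-121) = (-67 + 100*I*sqrt(7))*(-121) = 8107 - 12100*I*sqrt(7)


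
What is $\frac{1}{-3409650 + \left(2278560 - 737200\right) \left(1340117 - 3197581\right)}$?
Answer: $- \frac{1}{2863024120690} \approx -3.4928 \cdot 10^{-13}$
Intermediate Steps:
$\frac{1}{-3409650 + \left(2278560 - 737200\right) \left(1340117 - 3197581\right)} = \frac{1}{-3409650 + 1541360 \left(-1857464\right)} = \frac{1}{-3409650 - 2863020711040} = \frac{1}{-2863024120690} = - \frac{1}{2863024120690}$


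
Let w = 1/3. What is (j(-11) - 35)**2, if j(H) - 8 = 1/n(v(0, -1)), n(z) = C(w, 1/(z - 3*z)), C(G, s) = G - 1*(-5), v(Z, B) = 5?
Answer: 184041/256 ≈ 718.91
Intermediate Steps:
w = 1/3 ≈ 0.33333
C(G, s) = 5 + G (C(G, s) = G + 5 = 5 + G)
n(z) = 16/3 (n(z) = 5 + 1/3 = 16/3)
j(H) = 131/16 (j(H) = 8 + 1/(16/3) = 8 + 3/16 = 131/16)
(j(-11) - 35)**2 = (131/16 - 35)**2 = (-429/16)**2 = 184041/256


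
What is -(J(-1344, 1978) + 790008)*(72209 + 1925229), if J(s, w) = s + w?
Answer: -1579258375196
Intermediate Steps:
-(J(-1344, 1978) + 790008)*(72209 + 1925229) = -((-1344 + 1978) + 790008)*(72209 + 1925229) = -(634 + 790008)*1997438 = -790642*1997438 = -1*1579258375196 = -1579258375196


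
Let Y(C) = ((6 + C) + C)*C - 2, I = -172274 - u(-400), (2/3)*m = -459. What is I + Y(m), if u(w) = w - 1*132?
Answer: 1544379/2 ≈ 7.7219e+5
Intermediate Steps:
m = -1377/2 (m = (3/2)*(-459) = -1377/2 ≈ -688.50)
u(w) = -132 + w (u(w) = w - 132 = -132 + w)
I = -171742 (I = -172274 - (-132 - 400) = -172274 - 1*(-532) = -172274 + 532 = -171742)
Y(C) = -2 + C*(6 + 2*C) (Y(C) = (6 + 2*C)*C - 2 = C*(6 + 2*C) - 2 = -2 + C*(6 + 2*C))
I + Y(m) = -171742 + (-2 + 2*(-1377/2)² + 6*(-1377/2)) = -171742 + (-2 + 2*(1896129/4) - 4131) = -171742 + (-2 + 1896129/2 - 4131) = -171742 + 1887863/2 = 1544379/2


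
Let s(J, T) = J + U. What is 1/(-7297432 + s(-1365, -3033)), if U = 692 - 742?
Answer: -1/7298847 ≈ -1.3701e-7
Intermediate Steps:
U = -50
s(J, T) = -50 + J (s(J, T) = J - 50 = -50 + J)
1/(-7297432 + s(-1365, -3033)) = 1/(-7297432 + (-50 - 1365)) = 1/(-7297432 - 1415) = 1/(-7298847) = -1/7298847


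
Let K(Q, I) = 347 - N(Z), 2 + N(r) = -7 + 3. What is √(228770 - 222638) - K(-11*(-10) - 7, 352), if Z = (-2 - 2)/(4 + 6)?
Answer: -353 + 2*√1533 ≈ -274.69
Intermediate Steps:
Z = -⅖ (Z = -4/10 = -4*⅒ = -⅖ ≈ -0.40000)
N(r) = -6 (N(r) = -2 + (-7 + 3) = -2 - 4 = -6)
K(Q, I) = 353 (K(Q, I) = 347 - 1*(-6) = 347 + 6 = 353)
√(228770 - 222638) - K(-11*(-10) - 7, 352) = √(228770 - 222638) - 1*353 = √6132 - 353 = 2*√1533 - 353 = -353 + 2*√1533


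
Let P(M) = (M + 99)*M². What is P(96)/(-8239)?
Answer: -1797120/8239 ≈ -218.12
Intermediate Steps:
P(M) = M²*(99 + M) (P(M) = (99 + M)*M² = M²*(99 + M))
P(96)/(-8239) = (96²*(99 + 96))/(-8239) = (9216*195)*(-1/8239) = 1797120*(-1/8239) = -1797120/8239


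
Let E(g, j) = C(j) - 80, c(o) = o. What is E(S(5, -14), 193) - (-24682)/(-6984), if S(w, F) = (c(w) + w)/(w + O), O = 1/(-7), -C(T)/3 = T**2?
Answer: -390512225/3492 ≈ -1.1183e+5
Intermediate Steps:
C(T) = -3*T**2
O = -1/7 ≈ -0.14286
S(w, F) = 2*w/(-1/7 + w) (S(w, F) = (w + w)/(w - 1/7) = (2*w)/(-1/7 + w) = 2*w/(-1/7 + w))
E(g, j) = -80 - 3*j**2 (E(g, j) = -3*j**2 - 80 = -80 - 3*j**2)
E(S(5, -14), 193) - (-24682)/(-6984) = (-80 - 3*193**2) - (-24682)/(-6984) = (-80 - 3*37249) - (-24682)*(-1)/6984 = (-80 - 111747) - 1*12341/3492 = -111827 - 12341/3492 = -390512225/3492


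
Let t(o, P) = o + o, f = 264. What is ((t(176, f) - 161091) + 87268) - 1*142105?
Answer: -215576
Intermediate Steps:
t(o, P) = 2*o
((t(176, f) - 161091) + 87268) - 1*142105 = ((2*176 - 161091) + 87268) - 1*142105 = ((352 - 161091) + 87268) - 142105 = (-160739 + 87268) - 142105 = -73471 - 142105 = -215576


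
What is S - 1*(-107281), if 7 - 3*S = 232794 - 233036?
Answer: 107364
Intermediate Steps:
S = 83 (S = 7/3 - (232794 - 233036)/3 = 7/3 - 1/3*(-242) = 7/3 + 242/3 = 83)
S - 1*(-107281) = 83 - 1*(-107281) = 83 + 107281 = 107364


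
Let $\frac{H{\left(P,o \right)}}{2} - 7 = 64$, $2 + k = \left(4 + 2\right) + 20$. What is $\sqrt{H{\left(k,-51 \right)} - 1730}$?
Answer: $2 i \sqrt{397} \approx 39.85 i$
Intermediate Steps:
$k = 24$ ($k = -2 + \left(\left(4 + 2\right) + 20\right) = -2 + \left(6 + 20\right) = -2 + 26 = 24$)
$H{\left(P,o \right)} = 142$ ($H{\left(P,o \right)} = 14 + 2 \cdot 64 = 14 + 128 = 142$)
$\sqrt{H{\left(k,-51 \right)} - 1730} = \sqrt{142 - 1730} = \sqrt{-1588} = 2 i \sqrt{397}$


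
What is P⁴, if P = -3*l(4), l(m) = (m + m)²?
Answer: 1358954496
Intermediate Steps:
l(m) = 4*m² (l(m) = (2*m)² = 4*m²)
P = -192 (P = -12*4² = -12*16 = -3*64 = -192)
P⁴ = (-192)⁴ = 1358954496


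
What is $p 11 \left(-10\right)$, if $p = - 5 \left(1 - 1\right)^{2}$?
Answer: $0$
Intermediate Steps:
$p = 0$ ($p = - 5 \cdot 0^{2} = \left(-5\right) 0 = 0$)
$p 11 \left(-10\right) = 0 \cdot 11 \left(-10\right) = 0 \left(-10\right) = 0$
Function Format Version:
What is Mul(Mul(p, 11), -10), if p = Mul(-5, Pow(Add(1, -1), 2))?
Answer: 0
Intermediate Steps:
p = 0 (p = Mul(-5, Pow(0, 2)) = Mul(-5, 0) = 0)
Mul(Mul(p, 11), -10) = Mul(Mul(0, 11), -10) = Mul(0, -10) = 0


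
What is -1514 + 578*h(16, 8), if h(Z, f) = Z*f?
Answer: 72470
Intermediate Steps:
-1514 + 578*h(16, 8) = -1514 + 578*(16*8) = -1514 + 578*128 = -1514 + 73984 = 72470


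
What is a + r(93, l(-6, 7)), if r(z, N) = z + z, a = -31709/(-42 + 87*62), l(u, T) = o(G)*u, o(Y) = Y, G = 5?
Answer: 963763/5352 ≈ 180.08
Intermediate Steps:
l(u, T) = 5*u
a = -31709/5352 (a = -31709/(-42 + 5394) = -31709/5352 ≈ -5.9247)
r(z, N) = 2*z
a + r(93, l(-6, 7)) = -31709/5352 + 2*93 = -31709/5352 + 186 = 963763/5352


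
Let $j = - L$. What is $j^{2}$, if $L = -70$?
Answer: $4900$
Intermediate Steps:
$j = 70$ ($j = \left(-1\right) \left(-70\right) = 70$)
$j^{2} = 70^{2} = 4900$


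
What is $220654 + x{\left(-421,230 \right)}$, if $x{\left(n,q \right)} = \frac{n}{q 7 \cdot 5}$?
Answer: $\frac{1776264279}{8050} \approx 2.2065 \cdot 10^{5}$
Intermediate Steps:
$x{\left(n,q \right)} = \frac{n}{35 q}$ ($x{\left(n,q \right)} = \frac{n}{7 q 5} = \frac{n}{35 q}$)
$220654 + x{\left(-421,230 \right)} = 220654 + \frac{1}{35} \left(-421\right) \frac{1}{230} = 220654 - \frac{421}{8050} = \frac{1776264279}{8050}$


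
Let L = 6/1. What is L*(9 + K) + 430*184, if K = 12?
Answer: 79246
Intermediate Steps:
L = 6 (L = 6*1 = 6)
L*(9 + K) + 430*184 = 6*(9 + 12) + 430*184 = 6*21 + 79120 = 126 + 79120 = 79246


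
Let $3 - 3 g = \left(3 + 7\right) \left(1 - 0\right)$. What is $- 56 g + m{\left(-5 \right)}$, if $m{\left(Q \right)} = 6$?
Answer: $\frac{410}{3} \approx 136.67$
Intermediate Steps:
$g = - \frac{7}{3}$ ($g = 1 - \frac{\left(3 + 7\right) \left(1 - 0\right)}{3} = 1 - \frac{10 \left(1 + 0\right)}{3} = 1 - \frac{10 \cdot 1}{3} = 1 - \frac{10}{3} = - \frac{7}{3} \approx -2.3333$)
$- 56 g + m{\left(-5 \right)} = \left(-56\right) \left(- \frac{7}{3}\right) + 6 = \frac{392}{3} + 6 = \frac{410}{3}$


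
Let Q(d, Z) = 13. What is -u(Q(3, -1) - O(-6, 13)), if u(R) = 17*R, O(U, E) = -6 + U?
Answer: -425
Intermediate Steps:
-u(Q(3, -1) - O(-6, 13)) = -17*(13 - (-6 - 6)) = -17*(13 - 1*(-12)) = -17*(13 + 12) = -17*25 = -1*425 = -425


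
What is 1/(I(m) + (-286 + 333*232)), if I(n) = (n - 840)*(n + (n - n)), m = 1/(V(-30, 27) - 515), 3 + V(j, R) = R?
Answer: 241081/18556417011 ≈ 1.2992e-5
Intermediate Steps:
V(j, R) = -3 + R
m = -1/491 (m = 1/((-3 + 27) - 515) = 1/(24 - 515) = 1/(-491) = -1/491 ≈ -0.0020367)
I(n) = n*(-840 + n) (I(n) = (-840 + n)*(n + 0) = (-840 + n)*n = n*(-840 + n))
1/(I(m) + (-286 + 333*232)) = 1/(-(-840 - 1/491)/491 + (-286 + 333*232)) = 1/(-1/491*(-412441/491) + (-286 + 77256)) = 1/(412441/241081 + 76970) = 1/(18556417011/241081) = 241081/18556417011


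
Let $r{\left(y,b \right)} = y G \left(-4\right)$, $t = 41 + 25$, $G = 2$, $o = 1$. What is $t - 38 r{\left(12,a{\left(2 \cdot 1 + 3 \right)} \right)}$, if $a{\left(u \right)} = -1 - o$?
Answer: $3714$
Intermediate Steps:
$a{\left(u \right)} = -2$ ($a{\left(u \right)} = -1 - 1 = -2$)
$t = 66$
$r{\left(y,b \right)} = - 8 y$ ($r{\left(y,b \right)} = y 2 \left(-4\right) = 2 y \left(-4\right) = - 8 y$)
$t - 38 r{\left(12,a{\left(2 \cdot 1 + 3 \right)} \right)} = 66 - 38 \left(\left(-8\right) 12\right) = 66 - -3648 = 66 + 3648 = 3714$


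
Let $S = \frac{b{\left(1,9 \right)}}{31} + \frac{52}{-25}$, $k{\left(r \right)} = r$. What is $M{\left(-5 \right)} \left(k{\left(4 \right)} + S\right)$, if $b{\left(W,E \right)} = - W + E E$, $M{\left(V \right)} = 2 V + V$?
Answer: $- \frac{10464}{155} \approx -67.51$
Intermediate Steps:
$M{\left(V \right)} = 3 V$
$b{\left(W,E \right)} = E^{2} - W$ ($b{\left(W,E \right)} = - W + E^{2} = E^{2} - W$)
$S = \frac{388}{775}$ ($S = \frac{9^{2} - 1}{31} + \frac{52}{-25} = \left(81 - 1\right) \frac{1}{31} + 52 \left(- \frac{1}{25}\right) = 80 \cdot \frac{1}{31} - \frac{52}{25} = \frac{80}{31} - \frac{52}{25} = \frac{388}{775} \approx 0.50064$)
$M{\left(-5 \right)} \left(k{\left(4 \right)} + S\right) = 3 \left(-5\right) \left(4 + \frac{388}{775}\right) = \left(-15\right) \frac{3488}{775} = - \frac{10464}{155}$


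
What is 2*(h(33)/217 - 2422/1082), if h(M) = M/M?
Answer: -524492/117397 ≈ -4.4677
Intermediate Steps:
h(M) = 1
2*(h(33)/217 - 2422/1082) = 2*(1/217 - 2422/1082) = 2*(1*(1/217) - 2422*1/1082) = 2*(1/217 - 1211/541) = 2*(-262246/117397) = -524492/117397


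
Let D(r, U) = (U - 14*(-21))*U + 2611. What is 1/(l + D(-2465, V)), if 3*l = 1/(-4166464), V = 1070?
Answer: 12499392/18275248548671 ≈ 6.8395e-7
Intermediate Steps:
D(r, U) = 2611 + U*(294 + U) (D(r, U) = (U + 294)*U + 2611 = (294 + U)*U + 2611 = U*(294 + U) + 2611 = 2611 + U*(294 + U))
l = -1/12499392 (l = (1/3)/(-4166464) = (1/3)*(-1/4166464) = -1/12499392 ≈ -8.0004e-8)
1/(l + D(-2465, V)) = 1/(-1/12499392 + (2611 + 1070**2 + 294*1070)) = 1/(-1/12499392 + (2611 + 1144900 + 314580)) = 1/(-1/12499392 + 1462091) = 1/(18275248548671/12499392) = 12499392/18275248548671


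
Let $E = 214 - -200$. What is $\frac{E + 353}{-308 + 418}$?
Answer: $\frac{767}{110} \approx 6.9727$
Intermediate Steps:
$E = 414$ ($E = 214 + 200 = 414$)
$\frac{E + 353}{-308 + 418} = \frac{414 + 353}{-308 + 418} = \frac{767}{110}$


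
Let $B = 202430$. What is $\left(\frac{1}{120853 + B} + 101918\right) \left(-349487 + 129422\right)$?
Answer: $- \frac{2416926712697225}{107761} \approx -2.2429 \cdot 10^{10}$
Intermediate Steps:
$\left(\frac{1}{120853 + B} + 101918\right) \left(-349487 + 129422\right) = \left(\frac{1}{120853 + 202430} + 101918\right) \left(-349487 + 129422\right) = \left(\frac{1}{323283} + 101918\right) \left(-220065\right) = \frac{32948356795}{323283} \left(-220065\right) = - \frac{2416926712697225}{107761}$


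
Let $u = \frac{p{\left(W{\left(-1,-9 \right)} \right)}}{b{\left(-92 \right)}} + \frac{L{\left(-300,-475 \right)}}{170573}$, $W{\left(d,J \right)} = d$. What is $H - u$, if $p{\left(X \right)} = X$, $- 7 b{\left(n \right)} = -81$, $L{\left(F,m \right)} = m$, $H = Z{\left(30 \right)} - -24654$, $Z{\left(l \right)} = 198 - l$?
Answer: $\frac{342952235972}{13816413} \approx 24822.0$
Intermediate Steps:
$H = 24822$ ($H = \left(198 - 30\right) - -24654 = \left(198 - 30\right) + 24654 = 168 + 24654 = 24822$)
$b{\left(n \right)} = \frac{81}{7}$ ($b{\left(n \right)} = \left(- \frac{1}{7}\right) \left(-81\right) = \frac{81}{7}$)
$u = - \frac{1232486}{13816413}$ ($u = - \frac{1}{\frac{81}{7}} - \frac{475}{170573} = \left(-1\right) \frac{7}{81} - \frac{475}{170573} = - \frac{7}{81} - \frac{475}{170573} = - \frac{1232486}{13816413} \approx -0.089204$)
$H - u = 24822 - - \frac{1232486}{13816413} = 24822 + \frac{1232486}{13816413} = \frac{342952235972}{13816413}$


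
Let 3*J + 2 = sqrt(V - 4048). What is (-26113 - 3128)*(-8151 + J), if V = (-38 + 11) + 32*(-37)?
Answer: 238362885 - 9747*I*sqrt(5259) ≈ 2.3836e+8 - 7.0684e+5*I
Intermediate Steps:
V = -1211 (V = -27 - 1184 = -1211)
J = -2/3 + I*sqrt(5259)/3 (J = -2/3 + sqrt(-1211 - 4048)/3 = -2/3 + sqrt(-5259)/3 = -2/3 + (I*sqrt(5259))/3 = -2/3 + I*sqrt(5259)/3 ≈ -0.66667 + 24.173*I)
(-26113 - 3128)*(-8151 + J) = (-26113 - 3128)*(-8151 + (-2/3 + I*sqrt(5259)/3)) = -29241*(-24455/3 + I*sqrt(5259)/3) = 238362885 - 9747*I*sqrt(5259)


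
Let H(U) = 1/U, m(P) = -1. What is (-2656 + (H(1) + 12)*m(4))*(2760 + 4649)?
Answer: -19774621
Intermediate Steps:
(-2656 + (H(1) + 12)*m(4))*(2760 + 4649) = (-2656 + (1/1 + 12)*(-1))*(2760 + 4649) = (-2656 + (1 + 12)*(-1))*7409 = (-2656 + 13*(-1))*7409 = (-2656 - 13)*7409 = -2669*7409 = -19774621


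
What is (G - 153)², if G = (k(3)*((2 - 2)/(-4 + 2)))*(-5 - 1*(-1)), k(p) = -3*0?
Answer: 23409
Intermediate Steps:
k(p) = 0
G = 0 (G = (0*((2 - 2)/(-4 + 2)))*(-5 - 1*(-1)) = (0*(0/(-2)))*(-5 + 1) = (0*(0*(-½)))*(-4) = (0*0)*(-4) = 0*(-4) = 0)
(G - 153)² = (0 - 153)² = (-153)² = 23409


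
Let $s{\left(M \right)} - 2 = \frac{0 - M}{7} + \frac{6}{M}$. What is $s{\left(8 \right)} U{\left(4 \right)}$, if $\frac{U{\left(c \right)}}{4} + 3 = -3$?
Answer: $- \frac{270}{7} \approx -38.571$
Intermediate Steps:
$U{\left(c \right)} = -24$ ($U{\left(c \right)} = -12 + 4 \left(-3\right) = -12 - 12 = -24$)
$s{\left(M \right)} = 2 + \frac{6}{M} - \frac{M}{7}$ ($s{\left(M \right)} = 2 + \left(\frac{0 - M}{7} + \frac{6}{M}\right) = 2 + \left(- M \frac{1}{7} + \frac{6}{M}\right) = 2 - \left(- \frac{6}{M} + \frac{M}{7}\right) = 2 + \frac{6}{M} - \frac{M}{7}$)
$s{\left(8 \right)} U{\left(4 \right)} = \left(2 + \frac{6}{8} - \frac{8}{7}\right) \left(-24\right) = \left(2 + 6 \cdot \frac{1}{8} - \frac{8}{7}\right) \left(-24\right) = \left(2 + \frac{3}{4} - \frac{8}{7}\right) \left(-24\right) = \frac{45}{28} \left(-24\right) = - \frac{270}{7}$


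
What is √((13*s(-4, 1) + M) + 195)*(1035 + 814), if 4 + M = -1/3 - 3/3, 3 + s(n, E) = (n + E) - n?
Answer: 1849*√1473/3 ≈ 23655.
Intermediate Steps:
s(n, E) = -3 + E (s(n, E) = -3 + ((n + E) - n) = -3 + ((E + n) - n) = -3 + E)
M = -16/3 (M = -4 + (-1/3 - 3/3) = -4 + (-1*⅓ - 3*⅓) = -4 + (-⅓ - 1) = -4 - 4/3 = -16/3 ≈ -5.3333)
√((13*s(-4, 1) + M) + 195)*(1035 + 814) = √((13*(-3 + 1) - 16/3) + 195)*(1035 + 814) = √((13*(-2) - 16/3) + 195)*1849 = √((-26 - 16/3) + 195)*1849 = √(-94/3 + 195)*1849 = √(491/3)*1849 = (√1473/3)*1849 = 1849*√1473/3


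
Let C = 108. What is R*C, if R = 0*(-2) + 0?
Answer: 0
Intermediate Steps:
R = 0 (R = 0 + 0 = 0)
R*C = 0*108 = 0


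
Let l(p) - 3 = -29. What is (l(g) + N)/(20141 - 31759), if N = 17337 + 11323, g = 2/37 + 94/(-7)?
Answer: -14317/5809 ≈ -2.4646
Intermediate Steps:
g = -3464/259 (g = 2*(1/37) + 94*(-⅐) = 2/37 - 94/7 = -3464/259 ≈ -13.375)
l(p) = -26 (l(p) = 3 - 29 = -26)
N = 28660
(l(g) + N)/(20141 - 31759) = (-26 + 28660)/(20141 - 31759) = 28634/(-11618) = 28634*(-1/11618) = -14317/5809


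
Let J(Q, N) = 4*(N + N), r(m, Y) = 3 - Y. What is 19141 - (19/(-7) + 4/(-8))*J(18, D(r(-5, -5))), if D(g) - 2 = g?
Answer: 135787/7 ≈ 19398.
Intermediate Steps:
D(g) = 2 + g
J(Q, N) = 8*N (J(Q, N) = 4*(2*N) = 8*N)
19141 - (19/(-7) + 4/(-8))*J(18, D(r(-5, -5))) = 19141 - (19/(-7) + 4/(-8))*8*(2 + (3 - 1*(-5))) = 19141 - (19*(-⅐) + 4*(-⅛))*8*(2 + (3 + 5)) = 19141 - (-19/7 - ½)*8*(2 + 8) = 19141 - (-45)*8*10/14 = 19141 - (-45)*80/14 = 19141 - 1*(-1800/7) = 19141 + 1800/7 = 135787/7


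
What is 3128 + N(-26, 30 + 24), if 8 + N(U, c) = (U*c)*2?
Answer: 312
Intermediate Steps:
N(U, c) = -8 + 2*U*c (N(U, c) = -8 + (U*c)*2 = -8 + 2*U*c)
3128 + N(-26, 30 + 24) = 3128 + (-8 + 2*(-26)*(30 + 24)) = 3128 + (-8 + 2*(-26)*54) = 3128 + (-8 - 2808) = 3128 - 2816 = 312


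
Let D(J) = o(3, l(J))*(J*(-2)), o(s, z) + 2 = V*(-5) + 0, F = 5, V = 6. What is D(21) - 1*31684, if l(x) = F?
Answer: -30340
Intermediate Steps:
l(x) = 5
o(s, z) = -32 (o(s, z) = -2 + (6*(-5) + 0) = -2 + (-30 + 0) = -2 - 30 = -32)
D(J) = 64*J (D(J) = -32*J*(-2) = -(-64)*J = 64*J)
D(21) - 1*31684 = 64*21 - 1*31684 = 1344 - 31684 = -30340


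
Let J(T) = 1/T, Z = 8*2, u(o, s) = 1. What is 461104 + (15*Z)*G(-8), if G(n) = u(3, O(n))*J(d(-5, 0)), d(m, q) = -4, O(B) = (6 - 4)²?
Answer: 461044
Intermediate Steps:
O(B) = 4 (O(B) = 2² = 4)
Z = 16
J(T) = 1/T
G(n) = -¼ (G(n) = 1/(-4) = 1*(-¼) = -¼)
461104 + (15*Z)*G(-8) = 461104 + (15*16)*(-¼) = 461104 + 240*(-¼) = 461104 - 60 = 461044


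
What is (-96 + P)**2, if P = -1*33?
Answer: 16641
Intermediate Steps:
P = -33
(-96 + P)**2 = (-96 - 33)**2 = (-129)**2 = 16641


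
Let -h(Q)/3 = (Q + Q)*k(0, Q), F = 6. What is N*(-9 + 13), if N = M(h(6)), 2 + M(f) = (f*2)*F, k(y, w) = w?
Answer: -10376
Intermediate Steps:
h(Q) = -6*Q**2 (h(Q) = -3*(Q + Q)*Q = -3*2*Q*Q = -6*Q**2)
M(f) = -2 + 12*f (M(f) = -2 + (f*2)*6 = -2 + (2*f)*6 = -2 + 12*f)
N = -2594 (N = -2 + 12*(-6*6**2) = -2 + 12*(-6*36) = -2 + 12*(-216) = -2 - 2592 = -2594)
N*(-9 + 13) = -2594*(-9 + 13) = -2594*4 = -10376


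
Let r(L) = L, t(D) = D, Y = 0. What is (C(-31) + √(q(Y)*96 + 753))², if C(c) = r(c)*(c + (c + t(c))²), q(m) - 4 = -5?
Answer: 13971949866 - 709218*√73 ≈ 1.3966e+10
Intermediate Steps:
q(m) = -1 (q(m) = 4 - 5 = -1)
C(c) = c*(c + 4*c²) (C(c) = c*(c + (c + c)²) = c*(c + (2*c)²) = c*(c + 4*c²))
(C(-31) + √(q(Y)*96 + 753))² = ((-31)²*(1 + 4*(-31)) + √(-1*96 + 753))² = (961*(1 - 124) + √(-96 + 753))² = (961*(-123) + √657)² = (-118203 + 3*√73)²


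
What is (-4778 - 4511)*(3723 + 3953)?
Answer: -71302364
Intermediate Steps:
(-4778 - 4511)*(3723 + 3953) = -9289*7676 = -71302364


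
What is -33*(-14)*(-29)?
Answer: -13398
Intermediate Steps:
-33*(-14)*(-29) = 462*(-29) = -13398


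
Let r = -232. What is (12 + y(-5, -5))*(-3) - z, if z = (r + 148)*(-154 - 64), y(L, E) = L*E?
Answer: -18423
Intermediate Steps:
y(L, E) = E*L
z = 18312 (z = (-232 + 148)*(-154 - 64) = -84*(-218) = 18312)
(12 + y(-5, -5))*(-3) - z = (12 - 5*(-5))*(-3) - 1*18312 = (12 + 25)*(-3) - 18312 = 37*(-3) - 18312 = -111 - 18312 = -18423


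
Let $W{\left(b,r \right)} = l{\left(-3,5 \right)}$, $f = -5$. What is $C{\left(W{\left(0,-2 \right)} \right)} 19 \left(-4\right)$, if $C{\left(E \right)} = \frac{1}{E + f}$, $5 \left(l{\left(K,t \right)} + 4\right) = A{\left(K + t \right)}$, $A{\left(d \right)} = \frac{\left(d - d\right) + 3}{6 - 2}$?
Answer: $\frac{1520}{177} \approx 8.5876$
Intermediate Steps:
$A{\left(d \right)} = \frac{3}{4}$ ($A{\left(d \right)} = \frac{0 + 3}{4} = 3 \cdot \frac{1}{4} = \frac{3}{4}$)
$l{\left(K,t \right)} = - \frac{77}{20}$ ($l{\left(K,t \right)} = -4 + \frac{1}{5} \cdot \frac{3}{4} = -4 + \frac{3}{20} = - \frac{77}{20}$)
$W{\left(b,r \right)} = - \frac{77}{20}$
$C{\left(E \right)} = \frac{1}{-5 + E}$ ($C{\left(E \right)} = \frac{1}{E - 5} = \frac{1}{-5 + E}$)
$C{\left(W{\left(0,-2 \right)} \right)} 19 \left(-4\right) = \frac{1}{-5 - \frac{77}{20}} \cdot 19 \left(-4\right) = \frac{1}{- \frac{177}{20}} \cdot 19 \left(-4\right) = \left(- \frac{20}{177}\right) 19 \left(-4\right) = \left(- \frac{380}{177}\right) \left(-4\right) = \frac{1520}{177}$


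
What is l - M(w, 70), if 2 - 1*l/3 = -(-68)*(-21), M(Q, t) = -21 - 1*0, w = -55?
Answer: 4311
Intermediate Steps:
M(Q, t) = -21 (M(Q, t) = -21 + 0 = -21)
l = 4290 (l = 6 - (-3)*(-68*(-21)) = 6 - (-3)*1428 = 6 - 3*(-1428) = 6 + 4284 = 4290)
l - M(w, 70) = 4290 - 1*(-21) = 4290 + 21 = 4311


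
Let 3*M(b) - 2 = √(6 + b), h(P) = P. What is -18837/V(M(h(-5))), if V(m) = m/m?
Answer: -18837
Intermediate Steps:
M(b) = ⅔ + √(6 + b)/3
V(m) = 1
-18837/V(M(h(-5))) = -18837/1 = -18837*1 = -18837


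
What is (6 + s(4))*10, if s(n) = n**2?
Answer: 220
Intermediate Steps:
(6 + s(4))*10 = (6 + 4**2)*10 = (6 + 16)*10 = 22*10 = 220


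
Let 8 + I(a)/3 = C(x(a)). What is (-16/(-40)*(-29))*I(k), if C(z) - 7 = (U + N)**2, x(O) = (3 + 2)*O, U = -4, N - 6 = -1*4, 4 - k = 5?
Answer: -522/5 ≈ -104.40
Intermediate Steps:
k = -1 (k = 4 - 1*5 = 4 - 5 = -1)
N = 2 (N = 6 - 1*4 = 6 - 4 = 2)
x(O) = 5*O
C(z) = 11 (C(z) = 7 + (-4 + 2)**2 = 7 + (-2)**2 = 7 + 4 = 11)
I(a) = 9 (I(a) = -24 + 3*11 = -24 + 33 = 9)
(-16/(-40)*(-29))*I(k) = (-16/(-40)*(-29))*9 = (-16*(-1/40)*(-29))*9 = ((2/5)*(-29))*9 = -58/5*9 = -522/5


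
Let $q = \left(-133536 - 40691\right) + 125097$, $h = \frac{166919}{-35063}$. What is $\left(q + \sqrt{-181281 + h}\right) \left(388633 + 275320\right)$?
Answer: $-32620010890 + \frac{663953 i \sqrt{222875246395186}}{35063} \approx -3.262 \cdot 10^{10} + 2.827 \cdot 10^{8} i$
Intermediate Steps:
$h = - \frac{166919}{35063}$ ($h = 166919 \left(- \frac{1}{35063}\right) = - \frac{166919}{35063} \approx -4.7605$)
$q = -49130$ ($q = -174227 + 125097 = -49130$)
$\left(q + \sqrt{-181281 + h}\right) \left(388633 + 275320\right) = \left(-49130 + \sqrt{-181281 - \frac{166919}{35063}}\right) \left(388633 + 275320\right) = \left(-49130 + \sqrt{- \frac{6356422622}{35063}}\right) 663953 = \left(-49130 + \frac{i \sqrt{222875246395186}}{35063}\right) 663953 = -32620010890 + \frac{663953 i \sqrt{222875246395186}}{35063}$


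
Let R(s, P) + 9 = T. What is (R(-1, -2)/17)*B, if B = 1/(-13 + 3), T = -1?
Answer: 1/17 ≈ 0.058824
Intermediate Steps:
R(s, P) = -10 (R(s, P) = -9 - 1 = -10)
B = -1/10 (B = 1/(-10) = -1/10 ≈ -0.10000)
(R(-1, -2)/17)*B = (-10/17)*(-1/10) = ((1/17)*(-10))*(-1/10) = -10/17*(-1/10) = 1/17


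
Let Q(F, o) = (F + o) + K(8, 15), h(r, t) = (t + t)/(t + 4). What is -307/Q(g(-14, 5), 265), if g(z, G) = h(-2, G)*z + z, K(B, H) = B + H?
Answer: -2763/2326 ≈ -1.1879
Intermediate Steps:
h(r, t) = 2*t/(4 + t) (h(r, t) = (2*t)/(4 + t) = 2*t/(4 + t))
g(z, G) = z + 2*G*z/(4 + G) (g(z, G) = (2*G/(4 + G))*z + z = 2*G*z/(4 + G) + z = z + 2*G*z/(4 + G))
Q(F, o) = 23 + F + o (Q(F, o) = (F + o) + (8 + 15) = (F + o) + 23 = 23 + F + o)
-307/Q(g(-14, 5), 265) = -307/(23 - 14*(4 + 3*5)/(4 + 5) + 265) = -307/(23 - 14*(4 + 15)/9 + 265) = -307/(23 - 14*⅑*19 + 265) = -307/(23 - 266/9 + 265) = -307/2326/9 = -307*9/2326 = -2763/2326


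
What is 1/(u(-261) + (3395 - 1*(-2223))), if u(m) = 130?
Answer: 1/5748 ≈ 0.00017397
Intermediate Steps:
1/(u(-261) + (3395 - 1*(-2223))) = 1/(130 + (3395 - 1*(-2223))) = 1/(130 + (3395 + 2223)) = 1/(130 + 5618) = 1/5748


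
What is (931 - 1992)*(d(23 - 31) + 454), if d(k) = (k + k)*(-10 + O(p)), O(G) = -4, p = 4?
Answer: -719358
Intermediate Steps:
d(k) = -28*k (d(k) = (k + k)*(-10 - 4) = (2*k)*(-14) = -28*k)
(931 - 1992)*(d(23 - 31) + 454) = (931 - 1992)*(-28*(23 - 31) + 454) = -1061*(-28*(-8) + 454) = -1061*(224 + 454) = -1061*678 = -719358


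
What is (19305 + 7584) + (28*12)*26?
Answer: 35625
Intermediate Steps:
(19305 + 7584) + (28*12)*26 = 26889 + 336*26 = 26889 + 8736 = 35625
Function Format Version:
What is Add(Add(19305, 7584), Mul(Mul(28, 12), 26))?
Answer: 35625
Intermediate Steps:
Add(Add(19305, 7584), Mul(Mul(28, 12), 26)) = Add(26889, Mul(336, 26)) = Add(26889, 8736) = 35625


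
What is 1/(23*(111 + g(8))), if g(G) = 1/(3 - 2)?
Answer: 1/2576 ≈ 0.00038820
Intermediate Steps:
g(G) = 1 (g(G) = 1/1 = 1)
1/(23*(111 + g(8))) = 1/(23*(111 + 1)) = 1/(23*112) = 1/2576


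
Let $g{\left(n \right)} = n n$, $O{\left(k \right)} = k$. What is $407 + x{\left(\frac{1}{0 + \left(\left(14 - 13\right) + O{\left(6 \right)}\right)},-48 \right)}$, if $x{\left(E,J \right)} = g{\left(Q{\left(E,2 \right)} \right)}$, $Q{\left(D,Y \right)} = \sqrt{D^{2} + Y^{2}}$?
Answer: $\frac{20140}{49} \approx 411.02$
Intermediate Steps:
$g{\left(n \right)} = n^{2}$
$x{\left(E,J \right)} = 4 + E^{2}$ ($x{\left(E,J \right)} = \left(\sqrt{E^{2} + 2^{2}}\right)^{2} = \left(\sqrt{E^{2} + 4}\right)^{2} = \left(\sqrt{4 + E^{2}}\right)^{2} = 4 + E^{2}$)
$407 + x{\left(\frac{1}{0 + \left(\left(14 - 13\right) + O{\left(6 \right)}\right)},-48 \right)} = 407 + \left(4 + \left(\frac{1}{0 + \left(\left(14 - 13\right) + 6\right)}\right)^{2}\right) = 407 + \left(4 + \left(\frac{1}{0 + \left(1 + 6\right)}\right)^{2}\right) = 407 + \left(4 + \left(\frac{1}{0 + 7}\right)^{2}\right) = 407 + \left(4 + \left(\frac{1}{7}\right)^{2}\right) = 407 + \left(4 + \frac{1}{49}\right) = 407 + \frac{197}{49} = \frac{20140}{49}$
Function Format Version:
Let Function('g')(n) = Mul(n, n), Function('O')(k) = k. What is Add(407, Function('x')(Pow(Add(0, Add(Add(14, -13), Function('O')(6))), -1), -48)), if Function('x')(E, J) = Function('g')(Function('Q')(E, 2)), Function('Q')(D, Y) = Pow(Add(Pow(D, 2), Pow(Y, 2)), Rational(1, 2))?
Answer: Rational(20140, 49) ≈ 411.02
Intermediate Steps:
Function('g')(n) = Pow(n, 2)
Function('x')(E, J) = Add(4, Pow(E, 2)) (Function('x')(E, J) = Pow(Pow(Add(Pow(E, 2), Pow(2, 2)), Rational(1, 2)), 2) = Pow(Pow(Add(Pow(E, 2), 4), Rational(1, 2)), 2) = Pow(Pow(Add(4, Pow(E, 2)), Rational(1, 2)), 2) = Add(4, Pow(E, 2)))
Add(407, Function('x')(Pow(Add(0, Add(Add(14, -13), Function('O')(6))), -1), -48)) = Add(407, Add(4, Pow(Pow(Add(0, Add(Add(14, -13), 6)), -1), 2))) = Add(407, Add(4, Pow(Pow(Add(0, Add(1, 6)), -1), 2))) = Add(407, Add(4, Pow(Pow(Add(0, 7), -1), 2))) = Add(407, Add(4, Pow(Pow(7, -1), 2))) = Add(407, Add(4, Pow(Rational(1, 7), 2))) = Add(407, Add(4, Rational(1, 49))) = Add(407, Rational(197, 49)) = Rational(20140, 49)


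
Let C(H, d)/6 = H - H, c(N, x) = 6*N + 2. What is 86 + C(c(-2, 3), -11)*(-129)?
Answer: 86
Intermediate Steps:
c(N, x) = 2 + 6*N
C(H, d) = 0 (C(H, d) = 6*(H - H) = 6*0 = 0)
86 + C(c(-2, 3), -11)*(-129) = 86 + 0*(-129) = 86 + 0 = 86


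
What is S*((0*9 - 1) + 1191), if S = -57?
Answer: -67830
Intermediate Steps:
S*((0*9 - 1) + 1191) = -57*((0*9 - 1) + 1191) = -57*((0 - 1) + 1191) = -57*(-1 + 1191) = -57*1190 = -67830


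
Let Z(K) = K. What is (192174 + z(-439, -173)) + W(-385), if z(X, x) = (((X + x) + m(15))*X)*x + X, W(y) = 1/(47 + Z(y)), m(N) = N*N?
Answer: -9869516853/338 ≈ -2.9200e+7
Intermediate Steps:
m(N) = N**2
W(y) = 1/(47 + y)
z(X, x) = X + X*x*(225 + X + x) (z(X, x) = (((X + x) + 15**2)*X)*x + X = (((X + x) + 225)*X)*x + X = ((225 + X + x)*X)*x + X = (X*(225 + X + x))*x + X = X*x*(225 + X + x) + X = X + X*x*(225 + X + x))
(192174 + z(-439, -173)) + W(-385) = (192174 - 439*(1 + (-173)**2 + 225*(-173) - 439*(-173))) + 1/(47 - 385) = (192174 - 439*(1 + 29929 - 38925 + 75947)) + 1/(-338) = (192174 - 439*66952) - 1/338 = (192174 - 29391928) - 1/338 = -29199754 - 1/338 = -9869516853/338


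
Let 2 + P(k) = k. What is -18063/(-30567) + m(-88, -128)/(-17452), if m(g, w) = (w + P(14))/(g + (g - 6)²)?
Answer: 229806957485/388888902036 ≈ 0.59093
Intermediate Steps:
P(k) = -2 + k
m(g, w) = (12 + w)/(g + (-6 + g)²) (m(g, w) = (w + (-2 + 14))/(g + (g - 6)²) = (w + 12)/(g + (-6 + g)²) = (12 + w)/(g + (-6 + g)²))
-18063/(-30567) + m(-88, -128)/(-17452) = -18063/(-30567) + ((12 - 128)/(-88 + (-6 - 88)²))/(-17452) = -18063*(-1/30567) + (-116/(-88 + (-94)²))*(-1/17452) = 6021/10189 + (-116/(-88 + 8836))*(-1/17452) = 6021/10189 + (-116/8748)*(-1/17452) = 6021/10189 + ((1/8748)*(-116))*(-1/17452) = 6021/10189 - 29/2187*(-1/17452) = 6021/10189 + 29/38167524 = 229806957485/388888902036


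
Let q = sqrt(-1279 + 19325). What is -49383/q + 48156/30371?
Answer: 48156/30371 - 49383*sqrt(18046)/18046 ≈ -366.02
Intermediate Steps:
q = sqrt(18046) ≈ 134.34
-49383/q + 48156/30371 = -49383*sqrt(18046)/18046 + 48156/30371 = 48156/30371 - 49383*sqrt(18046)/18046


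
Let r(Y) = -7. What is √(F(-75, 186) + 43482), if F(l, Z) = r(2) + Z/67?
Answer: √195171737/67 ≈ 208.51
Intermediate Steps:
F(l, Z) = -7 + Z/67
√(F(-75, 186) + 43482) = √((-7 + (1/67)*186) + 43482) = √((-7 + 186/67) + 43482) = √(-283/67 + 43482) = √(2913011/67) = √195171737/67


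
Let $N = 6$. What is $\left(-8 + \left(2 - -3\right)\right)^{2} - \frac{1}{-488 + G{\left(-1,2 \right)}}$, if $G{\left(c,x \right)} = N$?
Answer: $\frac{4339}{482} \approx 9.0021$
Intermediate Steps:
$G{\left(c,x \right)} = 6$
$\left(-8 + \left(2 - -3\right)\right)^{2} - \frac{1}{-488 + G{\left(-1,2 \right)}} = \left(-8 + \left(2 - -3\right)\right)^{2} - \frac{1}{-488 + 6} = \left(-8 + \left(2 + 3\right)\right)^{2} - \frac{1}{-482} = \left(-8 + 5\right)^{2} - - \frac{1}{482} = \left(-3\right)^{2} + \frac{1}{482} = 9 + \frac{1}{482} = \frac{4339}{482}$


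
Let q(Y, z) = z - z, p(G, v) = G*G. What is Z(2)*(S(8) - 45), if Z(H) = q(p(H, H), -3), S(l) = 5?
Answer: 0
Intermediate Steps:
p(G, v) = G²
q(Y, z) = 0
Z(H) = 0
Z(2)*(S(8) - 45) = 0*(5 - 45) = 0*(-40) = 0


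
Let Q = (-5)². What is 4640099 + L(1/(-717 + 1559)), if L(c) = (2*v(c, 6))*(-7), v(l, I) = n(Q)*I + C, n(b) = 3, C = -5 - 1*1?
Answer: 4639931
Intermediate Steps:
C = -6 (C = -5 - 1 = -6)
Q = 25
v(l, I) = -6 + 3*I (v(l, I) = 3*I - 6 = -6 + 3*I)
L(c) = -168 (L(c) = (2*(-6 + 3*6))*(-7) = (2*(-6 + 18))*(-7) = (2*12)*(-7) = 24*(-7) = -168)
4640099 + L(1/(-717 + 1559)) = 4640099 - 168 = 4639931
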